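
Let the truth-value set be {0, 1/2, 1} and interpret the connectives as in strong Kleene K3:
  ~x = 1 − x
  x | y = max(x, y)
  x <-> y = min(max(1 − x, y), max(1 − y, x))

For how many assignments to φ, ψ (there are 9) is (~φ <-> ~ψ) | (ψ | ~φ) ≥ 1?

φ = 0, ψ = 0 ↦ 1  ≥
φ = 0, ψ = 1/2 ↦ 1  ≥
φ = 0, ψ = 1 ↦ 1  ≥
φ = 1/2, ψ = 0 ↦ 1/2  <
φ = 1/2, ψ = 1/2 ↦ 1/2  <
φ = 1/2, ψ = 1 ↦ 1  ≥
φ = 1, ψ = 0 ↦ 0  <
φ = 1, ψ = 1/2 ↦ 1/2  <
φ = 1, ψ = 1 ↦ 1  ≥
So 5 of the 9 assignments meet the threshold.

5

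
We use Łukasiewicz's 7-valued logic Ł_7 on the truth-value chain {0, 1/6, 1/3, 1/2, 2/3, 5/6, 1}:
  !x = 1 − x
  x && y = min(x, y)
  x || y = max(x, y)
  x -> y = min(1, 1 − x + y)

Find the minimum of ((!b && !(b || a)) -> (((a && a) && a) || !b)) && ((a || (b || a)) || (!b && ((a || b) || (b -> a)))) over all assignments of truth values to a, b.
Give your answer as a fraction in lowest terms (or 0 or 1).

1/2

Take a = 0, b = 1/2:
!b = !1/2 = 1/2
b || a = 1/2 || 0 = 1/2
!(b || a) = !1/2 = 1/2
!b && !(b || a) = 1/2 && 1/2 = 1/2
a && a = 0 && 0 = 0
(a && a) && a = 0 && 0 = 0
!b = !1/2 = 1/2
((a && a) && a) || !b = 0 || 1/2 = 1/2
(!b && !(b || a)) -> (((a && a) && a) || !b) = 1/2 -> 1/2 = 1
b || a = 1/2 || 0 = 1/2
a || (b || a) = 0 || 1/2 = 1/2
!b = !1/2 = 1/2
a || b = 0 || 1/2 = 1/2
b -> a = 1/2 -> 0 = 1/2
(a || b) || (b -> a) = 1/2 || 1/2 = 1/2
!b && ((a || b) || (b -> a)) = 1/2 && 1/2 = 1/2
(a || (b || a)) || (!b && ((a || b) || (b -> a))) = 1/2 || 1/2 = 1/2
((!b && !(b || a)) -> (((a && a) && a) || !b)) && ((a || (b || a)) || (!b && ((a || b) || (b -> a)))) = 1 && 1/2 = 1/2
No assignment yields a value below 1/2, so this is the minimum.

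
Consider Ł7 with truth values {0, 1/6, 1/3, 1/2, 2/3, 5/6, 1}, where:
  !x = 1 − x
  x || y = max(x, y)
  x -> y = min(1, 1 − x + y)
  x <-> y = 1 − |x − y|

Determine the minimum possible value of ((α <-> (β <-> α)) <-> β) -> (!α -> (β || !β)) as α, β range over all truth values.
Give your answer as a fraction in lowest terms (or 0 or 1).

Take α = 0, β = 1/2:
β <-> α = 1/2 <-> 0 = 1/2
α <-> (β <-> α) = 0 <-> 1/2 = 1/2
(α <-> (β <-> α)) <-> β = 1/2 <-> 1/2 = 1
!α = !0 = 1
!β = !1/2 = 1/2
β || !β = 1/2 || 1/2 = 1/2
!α -> (β || !β) = 1 -> 1/2 = 1/2
((α <-> (β <-> α)) <-> β) -> (!α -> (β || !β)) = 1 -> 1/2 = 1/2
No assignment yields a value below 1/2, so this is the minimum.

1/2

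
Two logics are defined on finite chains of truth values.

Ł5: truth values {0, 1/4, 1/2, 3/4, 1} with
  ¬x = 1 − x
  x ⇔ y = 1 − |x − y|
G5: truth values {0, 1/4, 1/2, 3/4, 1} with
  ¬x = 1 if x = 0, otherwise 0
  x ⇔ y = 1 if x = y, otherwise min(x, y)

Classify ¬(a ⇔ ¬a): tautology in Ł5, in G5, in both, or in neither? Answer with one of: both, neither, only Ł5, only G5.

only G5

In Ł5: at a = 1/4 the value is 1/2 — not a tautology.
In G5: every assignment gives 1 — tautology.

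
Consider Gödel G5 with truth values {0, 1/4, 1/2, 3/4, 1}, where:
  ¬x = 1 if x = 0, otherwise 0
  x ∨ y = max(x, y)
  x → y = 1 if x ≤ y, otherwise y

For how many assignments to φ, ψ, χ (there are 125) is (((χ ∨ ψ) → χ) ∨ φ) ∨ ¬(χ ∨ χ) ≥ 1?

value 1: 101 assignments (counts)
value 3/4: 9 assignments
value 1/2: 9 assignments
value 1/4: 6 assignments
So 101 of the 125 assignments meet the threshold.

101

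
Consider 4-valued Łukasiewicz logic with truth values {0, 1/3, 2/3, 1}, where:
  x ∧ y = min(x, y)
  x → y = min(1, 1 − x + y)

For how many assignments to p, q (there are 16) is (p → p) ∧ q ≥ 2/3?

p = 0, q = 0 ↦ 0  <
p = 0, q = 1/3 ↦ 1/3  <
p = 0, q = 2/3 ↦ 2/3  ≥
p = 0, q = 1 ↦ 1  ≥
p = 1/3, q = 0 ↦ 0  <
p = 1/3, q = 1/3 ↦ 1/3  <
p = 1/3, q = 2/3 ↦ 2/3  ≥
p = 1/3, q = 1 ↦ 1  ≥
p = 2/3, q = 0 ↦ 0  <
p = 2/3, q = 1/3 ↦ 1/3  <
p = 2/3, q = 2/3 ↦ 2/3  ≥
p = 2/3, q = 1 ↦ 1  ≥
p = 1, q = 0 ↦ 0  <
p = 1, q = 1/3 ↦ 1/3  <
p = 1, q = 2/3 ↦ 2/3  ≥
p = 1, q = 1 ↦ 1  ≥
So 8 of the 16 assignments meet the threshold.

8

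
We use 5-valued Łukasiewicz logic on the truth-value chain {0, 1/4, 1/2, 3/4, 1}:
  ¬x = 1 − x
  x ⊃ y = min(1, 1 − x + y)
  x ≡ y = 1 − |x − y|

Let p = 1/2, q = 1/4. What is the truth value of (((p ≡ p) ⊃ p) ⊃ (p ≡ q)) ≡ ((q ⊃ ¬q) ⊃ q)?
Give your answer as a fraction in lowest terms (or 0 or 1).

p ≡ p = 1/2 ≡ 1/2 = 1
(p ≡ p) ⊃ p = 1 ⊃ 1/2 = 1/2
p ≡ q = 1/2 ≡ 1/4 = 3/4
((p ≡ p) ⊃ p) ⊃ (p ≡ q) = 1/2 ⊃ 3/4 = 1
¬q = ¬1/4 = 3/4
q ⊃ ¬q = 1/4 ⊃ 3/4 = 1
(q ⊃ ¬q) ⊃ q = 1 ⊃ 1/4 = 1/4
(((p ≡ p) ⊃ p) ⊃ (p ≡ q)) ≡ ((q ⊃ ¬q) ⊃ q) = 1 ≡ 1/4 = 1/4

1/4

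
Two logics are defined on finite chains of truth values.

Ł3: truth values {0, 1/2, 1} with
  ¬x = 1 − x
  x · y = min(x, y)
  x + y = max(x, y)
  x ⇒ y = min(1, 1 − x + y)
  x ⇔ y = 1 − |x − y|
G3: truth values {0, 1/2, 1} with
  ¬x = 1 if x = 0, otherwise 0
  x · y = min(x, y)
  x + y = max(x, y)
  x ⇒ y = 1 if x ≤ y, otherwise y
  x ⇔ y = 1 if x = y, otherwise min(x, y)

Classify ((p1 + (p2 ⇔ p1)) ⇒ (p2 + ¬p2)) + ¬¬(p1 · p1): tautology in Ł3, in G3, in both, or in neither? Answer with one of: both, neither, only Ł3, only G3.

only G3

In Ł3: at p1 = 1/2, p2 = 1/2 the value is 1/2 — not a tautology.
In G3: every assignment gives 1 — tautology.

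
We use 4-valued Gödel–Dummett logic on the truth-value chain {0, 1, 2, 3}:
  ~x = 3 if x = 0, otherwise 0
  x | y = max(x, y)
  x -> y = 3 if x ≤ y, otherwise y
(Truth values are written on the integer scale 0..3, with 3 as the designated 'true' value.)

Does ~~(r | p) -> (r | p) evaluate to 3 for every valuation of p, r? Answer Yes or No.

Counterexample: take p = 0, r = 1.
r | p = 1 | 0 = 1
~(r | p) = ~1 = 0
~~(r | p) = ~0 = 3
~~(r | p) -> (r | p) = 3 -> 1 = 1
This gives 1 ≠ 3.

No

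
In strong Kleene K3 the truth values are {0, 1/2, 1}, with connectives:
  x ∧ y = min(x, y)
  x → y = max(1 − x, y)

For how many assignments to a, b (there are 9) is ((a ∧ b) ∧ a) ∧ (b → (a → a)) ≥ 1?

1

a = 0, b = 0 ↦ 0  <
a = 0, b = 1/2 ↦ 0  <
a = 0, b = 1 ↦ 0  <
a = 1/2, b = 0 ↦ 0  <
a = 1/2, b = 1/2 ↦ 1/2  <
a = 1/2, b = 1 ↦ 1/2  <
a = 1, b = 0 ↦ 0  <
a = 1, b = 1/2 ↦ 1/2  <
a = 1, b = 1 ↦ 1  ≥
So 1 of the 9 assignments meets the threshold.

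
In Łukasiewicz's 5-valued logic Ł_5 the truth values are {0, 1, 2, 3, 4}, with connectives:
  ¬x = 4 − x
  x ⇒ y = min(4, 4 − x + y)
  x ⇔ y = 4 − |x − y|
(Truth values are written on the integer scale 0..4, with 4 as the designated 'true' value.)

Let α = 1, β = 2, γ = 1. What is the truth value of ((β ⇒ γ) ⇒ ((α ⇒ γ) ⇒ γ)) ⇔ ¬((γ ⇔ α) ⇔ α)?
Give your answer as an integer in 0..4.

3

β ⇒ γ = 2 ⇒ 1 = 3
α ⇒ γ = 1 ⇒ 1 = 4
(α ⇒ γ) ⇒ γ = 4 ⇒ 1 = 1
(β ⇒ γ) ⇒ ((α ⇒ γ) ⇒ γ) = 3 ⇒ 1 = 2
γ ⇔ α = 1 ⇔ 1 = 4
(γ ⇔ α) ⇔ α = 4 ⇔ 1 = 1
¬((γ ⇔ α) ⇔ α) = ¬1 = 3
((β ⇒ γ) ⇒ ((α ⇒ γ) ⇒ γ)) ⇔ ¬((γ ⇔ α) ⇔ α) = 2 ⇔ 3 = 3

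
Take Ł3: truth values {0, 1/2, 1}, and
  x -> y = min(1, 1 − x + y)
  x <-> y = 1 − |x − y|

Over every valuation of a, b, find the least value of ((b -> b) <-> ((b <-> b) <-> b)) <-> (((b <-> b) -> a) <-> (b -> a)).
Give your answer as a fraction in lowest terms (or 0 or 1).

0

Take a = 1, b = 0:
b -> b = 0 -> 0 = 1
b <-> b = 0 <-> 0 = 1
(b <-> b) <-> b = 1 <-> 0 = 0
(b -> b) <-> ((b <-> b) <-> b) = 1 <-> 0 = 0
b <-> b = 0 <-> 0 = 1
(b <-> b) -> a = 1 -> 1 = 1
b -> a = 0 -> 1 = 1
((b <-> b) -> a) <-> (b -> a) = 1 <-> 1 = 1
((b -> b) <-> ((b <-> b) <-> b)) <-> (((b <-> b) -> a) <-> (b -> a)) = 0 <-> 1 = 0
No assignment yields a value below 0, so this is the minimum.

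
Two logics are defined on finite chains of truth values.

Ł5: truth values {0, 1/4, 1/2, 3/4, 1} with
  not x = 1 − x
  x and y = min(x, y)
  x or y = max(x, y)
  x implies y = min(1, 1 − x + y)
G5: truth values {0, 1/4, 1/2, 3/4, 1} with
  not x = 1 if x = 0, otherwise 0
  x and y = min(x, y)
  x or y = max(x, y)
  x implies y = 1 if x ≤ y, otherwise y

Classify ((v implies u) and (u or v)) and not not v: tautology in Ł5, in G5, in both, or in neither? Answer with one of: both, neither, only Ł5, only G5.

neither

In Ł5: at u = 0, v = 0 the value is 0 — not a tautology.
In G5: at u = 0, v = 0 the value is 0 — not a tautology.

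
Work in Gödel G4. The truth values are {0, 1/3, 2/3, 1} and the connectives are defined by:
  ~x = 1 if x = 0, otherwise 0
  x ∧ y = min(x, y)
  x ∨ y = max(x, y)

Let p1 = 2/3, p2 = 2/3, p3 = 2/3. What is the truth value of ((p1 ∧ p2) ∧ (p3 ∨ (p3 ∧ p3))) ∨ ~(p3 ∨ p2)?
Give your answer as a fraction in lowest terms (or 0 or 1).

p1 ∧ p2 = 2/3 ∧ 2/3 = 2/3
p3 ∧ p3 = 2/3 ∧ 2/3 = 2/3
p3 ∨ (p3 ∧ p3) = 2/3 ∨ 2/3 = 2/3
(p1 ∧ p2) ∧ (p3 ∨ (p3 ∧ p3)) = 2/3 ∧ 2/3 = 2/3
p3 ∨ p2 = 2/3 ∨ 2/3 = 2/3
~(p3 ∨ p2) = ~2/3 = 0
((p1 ∧ p2) ∧ (p3 ∨ (p3 ∧ p3))) ∨ ~(p3 ∨ p2) = 2/3 ∨ 0 = 2/3

2/3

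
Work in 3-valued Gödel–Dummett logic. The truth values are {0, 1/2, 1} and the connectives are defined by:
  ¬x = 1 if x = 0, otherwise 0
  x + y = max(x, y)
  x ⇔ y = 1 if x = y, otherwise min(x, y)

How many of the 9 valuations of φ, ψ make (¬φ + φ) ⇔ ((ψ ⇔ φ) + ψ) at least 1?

φ = 0, ψ = 0 ↦ 1  ≥
φ = 0, ψ = 1/2 ↦ 1/2  <
φ = 0, ψ = 1 ↦ 1  ≥
φ = 1/2, ψ = 0 ↦ 0  <
φ = 1/2, ψ = 1/2 ↦ 1/2  <
φ = 1/2, ψ = 1 ↦ 1/2  <
φ = 1, ψ = 0 ↦ 0  <
φ = 1, ψ = 1/2 ↦ 1/2  <
φ = 1, ψ = 1 ↦ 1  ≥
So 3 of the 9 assignments meet the threshold.

3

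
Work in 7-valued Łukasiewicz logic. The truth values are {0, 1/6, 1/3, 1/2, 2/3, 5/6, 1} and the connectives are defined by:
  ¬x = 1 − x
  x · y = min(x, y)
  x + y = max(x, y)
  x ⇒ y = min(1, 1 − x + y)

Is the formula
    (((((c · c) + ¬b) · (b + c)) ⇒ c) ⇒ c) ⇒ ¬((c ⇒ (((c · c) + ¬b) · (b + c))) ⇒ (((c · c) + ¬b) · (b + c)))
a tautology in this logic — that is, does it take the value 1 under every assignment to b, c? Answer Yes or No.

No

Counterexample: take b = 0, c = 2/3.
c · c = 2/3 · 2/3 = 2/3
¬b = ¬0 = 1
(c · c) + ¬b = 2/3 + 1 = 1
b + c = 0 + 2/3 = 2/3
((c · c) + ¬b) · (b + c) = 1 · 2/3 = 2/3
(((c · c) + ¬b) · (b + c)) ⇒ c = 2/3 ⇒ 2/3 = 1
((((c · c) + ¬b) · (b + c)) ⇒ c) ⇒ c = 1 ⇒ 2/3 = 2/3
c ⇒ (((c · c) + ¬b) · (b + c)) = 2/3 ⇒ 2/3 = 1
(c ⇒ (((c · c) + ¬b) · (b + c))) ⇒ (((c · c) + ¬b) · (b + c)) = 1 ⇒ 2/3 = 2/3
¬((c ⇒ (((c · c) + ¬b) · (b + c))) ⇒ (((c · c) + ¬b) · (b + c))) = ¬2/3 = 1/3
(((((c · c) + ¬b) · (b + c)) ⇒ c) ⇒ c) ⇒ ¬((c ⇒ (((c · c) + ¬b) · (b + c))) ⇒ (((c · c) + ¬b) · (b + c))) = 2/3 ⇒ 1/3 = 2/3
This gives 2/3 ≠ 1.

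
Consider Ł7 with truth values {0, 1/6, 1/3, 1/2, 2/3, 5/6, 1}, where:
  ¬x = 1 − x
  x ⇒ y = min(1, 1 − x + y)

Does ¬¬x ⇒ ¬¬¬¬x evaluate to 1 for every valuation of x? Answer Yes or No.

x = 0 ↦ 1
x = 1/6 ↦ 1
x = 1/3 ↦ 1
x = 1/2 ↦ 1
x = 2/3 ↦ 1
x = 5/6 ↦ 1
x = 1 ↦ 1
Every assignment gives a value ≥ 1.

Yes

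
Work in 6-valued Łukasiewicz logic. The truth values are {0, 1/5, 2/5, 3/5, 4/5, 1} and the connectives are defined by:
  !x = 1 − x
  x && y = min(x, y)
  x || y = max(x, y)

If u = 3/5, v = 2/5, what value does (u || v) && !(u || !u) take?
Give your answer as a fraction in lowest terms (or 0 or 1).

2/5

u || v = 3/5 || 2/5 = 3/5
!u = !3/5 = 2/5
u || !u = 3/5 || 2/5 = 3/5
!(u || !u) = !3/5 = 2/5
(u || v) && !(u || !u) = 3/5 && 2/5 = 2/5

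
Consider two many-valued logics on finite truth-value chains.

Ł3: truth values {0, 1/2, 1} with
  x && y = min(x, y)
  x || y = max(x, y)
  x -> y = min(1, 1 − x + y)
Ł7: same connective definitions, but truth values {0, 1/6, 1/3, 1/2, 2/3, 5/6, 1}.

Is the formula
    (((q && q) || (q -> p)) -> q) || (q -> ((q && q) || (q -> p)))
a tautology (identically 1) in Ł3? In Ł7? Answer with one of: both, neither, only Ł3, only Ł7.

both

In Ł3: every assignment gives 1 — tautology.
In Ł7: every assignment gives 1 — tautology.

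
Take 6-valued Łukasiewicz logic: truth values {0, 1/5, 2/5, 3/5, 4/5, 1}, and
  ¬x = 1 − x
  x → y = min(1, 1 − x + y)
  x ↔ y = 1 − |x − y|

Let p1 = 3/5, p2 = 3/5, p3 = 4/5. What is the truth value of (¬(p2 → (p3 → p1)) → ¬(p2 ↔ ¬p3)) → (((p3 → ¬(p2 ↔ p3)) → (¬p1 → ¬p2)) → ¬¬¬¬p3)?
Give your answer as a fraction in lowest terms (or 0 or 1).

4/5

p3 → p1 = 4/5 → 3/5 = 4/5
p2 → (p3 → p1) = 3/5 → 4/5 = 1
¬(p2 → (p3 → p1)) = ¬1 = 0
¬p3 = ¬4/5 = 1/5
p2 ↔ ¬p3 = 3/5 ↔ 1/5 = 3/5
¬(p2 ↔ ¬p3) = ¬3/5 = 2/5
¬(p2 → (p3 → p1)) → ¬(p2 ↔ ¬p3) = 0 → 2/5 = 1
p2 ↔ p3 = 3/5 ↔ 4/5 = 4/5
¬(p2 ↔ p3) = ¬4/5 = 1/5
p3 → ¬(p2 ↔ p3) = 4/5 → 1/5 = 2/5
¬p1 = ¬3/5 = 2/5
¬p2 = ¬3/5 = 2/5
¬p1 → ¬p2 = 2/5 → 2/5 = 1
(p3 → ¬(p2 ↔ p3)) → (¬p1 → ¬p2) = 2/5 → 1 = 1
¬p3 = ¬4/5 = 1/5
¬¬p3 = ¬1/5 = 4/5
¬¬¬p3 = ¬4/5 = 1/5
¬¬¬¬p3 = ¬1/5 = 4/5
((p3 → ¬(p2 ↔ p3)) → (¬p1 → ¬p2)) → ¬¬¬¬p3 = 1 → 4/5 = 4/5
(¬(p2 → (p3 → p1)) → ¬(p2 ↔ ¬p3)) → (((p3 → ¬(p2 ↔ p3)) → (¬p1 → ¬p2)) → ¬¬¬¬p3) = 1 → 4/5 = 4/5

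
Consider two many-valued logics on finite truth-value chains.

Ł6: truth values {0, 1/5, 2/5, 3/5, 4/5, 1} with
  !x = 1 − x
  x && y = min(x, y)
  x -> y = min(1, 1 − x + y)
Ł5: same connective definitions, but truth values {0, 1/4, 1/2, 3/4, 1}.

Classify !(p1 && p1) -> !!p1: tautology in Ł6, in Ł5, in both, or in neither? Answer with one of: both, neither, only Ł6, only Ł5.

In Ł6: at p1 = 0 the value is 0 — not a tautology.
In Ł5: at p1 = 0 the value is 0 — not a tautology.

neither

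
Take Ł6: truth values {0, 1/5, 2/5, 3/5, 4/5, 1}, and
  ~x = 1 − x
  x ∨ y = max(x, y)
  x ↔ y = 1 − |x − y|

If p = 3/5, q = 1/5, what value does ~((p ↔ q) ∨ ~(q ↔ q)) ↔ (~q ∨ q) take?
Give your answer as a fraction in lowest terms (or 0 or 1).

p ↔ q = 3/5 ↔ 1/5 = 3/5
q ↔ q = 1/5 ↔ 1/5 = 1
~(q ↔ q) = ~1 = 0
(p ↔ q) ∨ ~(q ↔ q) = 3/5 ∨ 0 = 3/5
~((p ↔ q) ∨ ~(q ↔ q)) = ~3/5 = 2/5
~q = ~1/5 = 4/5
~q ∨ q = 4/5 ∨ 1/5 = 4/5
~((p ↔ q) ∨ ~(q ↔ q)) ↔ (~q ∨ q) = 2/5 ↔ 4/5 = 3/5

3/5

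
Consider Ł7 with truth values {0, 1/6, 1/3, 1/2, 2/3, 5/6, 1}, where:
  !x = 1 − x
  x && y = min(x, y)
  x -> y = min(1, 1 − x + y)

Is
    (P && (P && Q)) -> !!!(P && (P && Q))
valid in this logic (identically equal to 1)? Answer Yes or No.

No

Counterexample: take P = 2/3, Q = 2/3.
P && Q = 2/3 && 2/3 = 2/3
P && (P && Q) = 2/3 && 2/3 = 2/3
!(P && (P && Q)) = !2/3 = 1/3
!!(P && (P && Q)) = !1/3 = 2/3
!!!(P && (P && Q)) = !2/3 = 1/3
(P && (P && Q)) -> !!!(P && (P && Q)) = 2/3 -> 1/3 = 2/3
This gives 2/3 ≠ 1.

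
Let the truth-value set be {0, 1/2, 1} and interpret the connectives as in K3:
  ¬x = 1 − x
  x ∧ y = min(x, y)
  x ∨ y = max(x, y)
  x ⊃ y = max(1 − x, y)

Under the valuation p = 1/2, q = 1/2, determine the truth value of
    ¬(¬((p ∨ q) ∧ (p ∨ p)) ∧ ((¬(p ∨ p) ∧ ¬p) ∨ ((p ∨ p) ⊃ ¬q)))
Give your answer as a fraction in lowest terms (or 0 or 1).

1/2

p ∨ q = 1/2 ∨ 1/2 = 1/2
p ∨ p = 1/2 ∨ 1/2 = 1/2
(p ∨ q) ∧ (p ∨ p) = 1/2 ∧ 1/2 = 1/2
¬((p ∨ q) ∧ (p ∨ p)) = ¬1/2 = 1/2
p ∨ p = 1/2 ∨ 1/2 = 1/2
¬(p ∨ p) = ¬1/2 = 1/2
¬p = ¬1/2 = 1/2
¬(p ∨ p) ∧ ¬p = 1/2 ∧ 1/2 = 1/2
p ∨ p = 1/2 ∨ 1/2 = 1/2
¬q = ¬1/2 = 1/2
(p ∨ p) ⊃ ¬q = 1/2 ⊃ 1/2 = 1/2
(¬(p ∨ p) ∧ ¬p) ∨ ((p ∨ p) ⊃ ¬q) = 1/2 ∨ 1/2 = 1/2
¬((p ∨ q) ∧ (p ∨ p)) ∧ ((¬(p ∨ p) ∧ ¬p) ∨ ((p ∨ p) ⊃ ¬q)) = 1/2 ∧ 1/2 = 1/2
¬(¬((p ∨ q) ∧ (p ∨ p)) ∧ ((¬(p ∨ p) ∧ ¬p) ∨ ((p ∨ p) ⊃ ¬q))) = ¬1/2 = 1/2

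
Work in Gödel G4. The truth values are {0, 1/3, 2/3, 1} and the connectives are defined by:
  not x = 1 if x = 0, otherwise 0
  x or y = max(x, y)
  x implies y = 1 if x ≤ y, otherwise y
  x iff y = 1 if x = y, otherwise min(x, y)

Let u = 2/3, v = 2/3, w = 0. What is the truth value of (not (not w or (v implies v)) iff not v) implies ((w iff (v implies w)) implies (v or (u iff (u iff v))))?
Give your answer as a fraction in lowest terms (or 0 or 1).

2/3

not w = not 0 = 1
v implies v = 2/3 implies 2/3 = 1
not w or (v implies v) = 1 or 1 = 1
not (not w or (v implies v)) = not 1 = 0
not v = not 2/3 = 0
not (not w or (v implies v)) iff not v = 0 iff 0 = 1
v implies w = 2/3 implies 0 = 0
w iff (v implies w) = 0 iff 0 = 1
u iff v = 2/3 iff 2/3 = 1
u iff (u iff v) = 2/3 iff 1 = 2/3
v or (u iff (u iff v)) = 2/3 or 2/3 = 2/3
(w iff (v implies w)) implies (v or (u iff (u iff v))) = 1 implies 2/3 = 2/3
(not (not w or (v implies v)) iff not v) implies ((w iff (v implies w)) implies (v or (u iff (u iff v)))) = 1 implies 2/3 = 2/3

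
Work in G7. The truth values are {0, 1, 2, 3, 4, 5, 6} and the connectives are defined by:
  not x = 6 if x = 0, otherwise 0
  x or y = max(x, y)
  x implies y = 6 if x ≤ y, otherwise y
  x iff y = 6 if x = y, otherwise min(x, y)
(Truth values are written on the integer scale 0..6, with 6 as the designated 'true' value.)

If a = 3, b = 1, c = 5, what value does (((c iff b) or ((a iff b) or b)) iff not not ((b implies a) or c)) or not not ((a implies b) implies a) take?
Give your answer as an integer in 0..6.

6

c iff b = 5 iff 1 = 1
a iff b = 3 iff 1 = 1
(a iff b) or b = 1 or 1 = 1
(c iff b) or ((a iff b) or b) = 1 or 1 = 1
b implies a = 1 implies 3 = 6
(b implies a) or c = 6 or 5 = 6
not ((b implies a) or c) = not 6 = 0
not not ((b implies a) or c) = not 0 = 6
((c iff b) or ((a iff b) or b)) iff not not ((b implies a) or c) = 1 iff 6 = 1
a implies b = 3 implies 1 = 1
(a implies b) implies a = 1 implies 3 = 6
not ((a implies b) implies a) = not 6 = 0
not not ((a implies b) implies a) = not 0 = 6
(((c iff b) or ((a iff b) or b)) iff not not ((b implies a) or c)) or not not ((a implies b) implies a) = 1 or 6 = 6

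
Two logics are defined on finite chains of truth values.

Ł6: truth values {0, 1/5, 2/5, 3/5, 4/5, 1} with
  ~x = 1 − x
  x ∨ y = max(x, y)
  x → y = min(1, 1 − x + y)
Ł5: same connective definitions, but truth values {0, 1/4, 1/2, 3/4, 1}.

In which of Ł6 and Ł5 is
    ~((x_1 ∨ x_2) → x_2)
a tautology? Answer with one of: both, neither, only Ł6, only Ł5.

neither

In Ł6: at x_1 = 0, x_2 = 0 the value is 0 — not a tautology.
In Ł5: at x_1 = 0, x_2 = 0 the value is 0 — not a tautology.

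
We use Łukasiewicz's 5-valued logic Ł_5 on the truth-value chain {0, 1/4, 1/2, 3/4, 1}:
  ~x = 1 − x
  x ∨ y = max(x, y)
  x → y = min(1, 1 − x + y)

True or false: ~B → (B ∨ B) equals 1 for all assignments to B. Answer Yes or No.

Counterexample: take B = 0.
~B = ~0 = 1
B ∨ B = 0 ∨ 0 = 0
~B → (B ∨ B) = 1 → 0 = 0
This gives 0 ≠ 1.

No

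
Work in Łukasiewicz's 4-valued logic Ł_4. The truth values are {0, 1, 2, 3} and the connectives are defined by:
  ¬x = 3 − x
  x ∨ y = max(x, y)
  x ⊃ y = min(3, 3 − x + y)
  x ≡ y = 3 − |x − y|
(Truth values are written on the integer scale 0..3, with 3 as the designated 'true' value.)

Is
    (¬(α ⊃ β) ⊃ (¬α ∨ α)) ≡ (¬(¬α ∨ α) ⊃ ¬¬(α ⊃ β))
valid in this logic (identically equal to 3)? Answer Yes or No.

α = 0, β = 0 ↦ 3
α = 0, β = 1 ↦ 3
α = 0, β = 2 ↦ 3
α = 0, β = 3 ↦ 3
α = 1, β = 0 ↦ 3
α = 1, β = 1 ↦ 3
α = 1, β = 2 ↦ 3
α = 1, β = 3 ↦ 3
α = 2, β = 0 ↦ 3
α = 2, β = 1 ↦ 3
α = 2, β = 2 ↦ 3
α = 2, β = 3 ↦ 3
α = 3, β = 0 ↦ 3
α = 3, β = 1 ↦ 3
α = 3, β = 2 ↦ 3
α = 3, β = 3 ↦ 3
Every assignment gives a value ≥ 3.

Yes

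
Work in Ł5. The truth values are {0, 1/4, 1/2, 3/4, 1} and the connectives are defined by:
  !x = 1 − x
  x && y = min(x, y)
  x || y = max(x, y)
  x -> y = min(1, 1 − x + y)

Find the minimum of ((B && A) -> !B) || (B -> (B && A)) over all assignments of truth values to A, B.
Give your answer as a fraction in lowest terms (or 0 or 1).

1/2

Take A = 1/2, B = 1:
B && A = 1 && 1/2 = 1/2
!B = !1 = 0
(B && A) -> !B = 1/2 -> 0 = 1/2
B && A = 1 && 1/2 = 1/2
B -> (B && A) = 1 -> 1/2 = 1/2
((B && A) -> !B) || (B -> (B && A)) = 1/2 || 1/2 = 1/2
No assignment yields a value below 1/2, so this is the minimum.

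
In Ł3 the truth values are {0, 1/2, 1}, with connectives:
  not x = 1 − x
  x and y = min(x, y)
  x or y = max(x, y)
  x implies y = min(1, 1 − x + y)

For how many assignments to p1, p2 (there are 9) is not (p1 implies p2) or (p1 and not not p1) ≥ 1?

p1 = 0, p2 = 0 ↦ 0  <
p1 = 0, p2 = 1/2 ↦ 0  <
p1 = 0, p2 = 1 ↦ 0  <
p1 = 1/2, p2 = 0 ↦ 1/2  <
p1 = 1/2, p2 = 1/2 ↦ 1/2  <
p1 = 1/2, p2 = 1 ↦ 1/2  <
p1 = 1, p2 = 0 ↦ 1  ≥
p1 = 1, p2 = 1/2 ↦ 1  ≥
p1 = 1, p2 = 1 ↦ 1  ≥
So 3 of the 9 assignments meet the threshold.

3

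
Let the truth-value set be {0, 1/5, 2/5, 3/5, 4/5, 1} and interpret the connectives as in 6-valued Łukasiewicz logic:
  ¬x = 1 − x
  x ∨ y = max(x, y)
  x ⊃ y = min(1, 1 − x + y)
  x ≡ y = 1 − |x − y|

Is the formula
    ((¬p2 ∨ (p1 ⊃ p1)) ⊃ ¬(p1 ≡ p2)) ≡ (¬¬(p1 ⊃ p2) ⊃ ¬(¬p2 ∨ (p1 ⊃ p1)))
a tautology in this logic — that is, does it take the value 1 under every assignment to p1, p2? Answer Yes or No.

Counterexample: take p1 = 0, p2 = 1/5.
¬p2 = ¬1/5 = 4/5
p1 ⊃ p1 = 0 ⊃ 0 = 1
¬p2 ∨ (p1 ⊃ p1) = 4/5 ∨ 1 = 1
p1 ≡ p2 = 0 ≡ 1/5 = 4/5
¬(p1 ≡ p2) = ¬4/5 = 1/5
(¬p2 ∨ (p1 ⊃ p1)) ⊃ ¬(p1 ≡ p2) = 1 ⊃ 1/5 = 1/5
p1 ⊃ p2 = 0 ⊃ 1/5 = 1
¬(p1 ⊃ p2) = ¬1 = 0
¬¬(p1 ⊃ p2) = ¬0 = 1
¬p2 = ¬1/5 = 4/5
p1 ⊃ p1 = 0 ⊃ 0 = 1
¬p2 ∨ (p1 ⊃ p1) = 4/5 ∨ 1 = 1
¬(¬p2 ∨ (p1 ⊃ p1)) = ¬1 = 0
¬¬(p1 ⊃ p2) ⊃ ¬(¬p2 ∨ (p1 ⊃ p1)) = 1 ⊃ 0 = 0
((¬p2 ∨ (p1 ⊃ p1)) ⊃ ¬(p1 ≡ p2)) ≡ (¬¬(p1 ⊃ p2) ⊃ ¬(¬p2 ∨ (p1 ⊃ p1))) = 1/5 ≡ 0 = 4/5
This gives 4/5 ≠ 1.

No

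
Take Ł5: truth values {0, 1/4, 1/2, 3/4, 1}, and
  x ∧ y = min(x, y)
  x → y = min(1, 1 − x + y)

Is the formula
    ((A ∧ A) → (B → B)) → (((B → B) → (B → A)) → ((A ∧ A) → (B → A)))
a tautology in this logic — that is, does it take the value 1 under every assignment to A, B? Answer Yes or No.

Yes

At A = 0, B = 1/2, for instance:
A ∧ A = 0 ∧ 0 = 0
B → B = 1/2 → 1/2 = 1
(A ∧ A) → (B → B) = 0 → 1 = 1
B → A = 1/2 → 0 = 1/2
(B → B) → (B → A) = 1 → 1/2 = 1/2
(A ∧ A) → (B → A) = 0 → 1/2 = 1
((B → B) → (B → A)) → ((A ∧ A) → (B → A)) = 1/2 → 1 = 1
((A ∧ A) → (B → B)) → (((B → B) → (B → A)) → ((A ∧ A) → (B → A))) = 1 → 1 = 1
and checking the remaining 24 assignments likewise gives ≥ 1 in every case.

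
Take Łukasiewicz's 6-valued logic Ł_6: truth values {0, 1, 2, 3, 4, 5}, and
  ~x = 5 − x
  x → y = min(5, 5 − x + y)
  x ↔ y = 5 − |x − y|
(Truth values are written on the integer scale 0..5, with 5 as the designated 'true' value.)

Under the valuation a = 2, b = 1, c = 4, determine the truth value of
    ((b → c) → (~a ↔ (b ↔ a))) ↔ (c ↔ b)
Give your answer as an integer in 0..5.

b → c = 1 → 4 = 5
~a = ~2 = 3
b ↔ a = 1 ↔ 2 = 4
~a ↔ (b ↔ a) = 3 ↔ 4 = 4
(b → c) → (~a ↔ (b ↔ a)) = 5 → 4 = 4
c ↔ b = 4 ↔ 1 = 2
((b → c) → (~a ↔ (b ↔ a))) ↔ (c ↔ b) = 4 ↔ 2 = 3

3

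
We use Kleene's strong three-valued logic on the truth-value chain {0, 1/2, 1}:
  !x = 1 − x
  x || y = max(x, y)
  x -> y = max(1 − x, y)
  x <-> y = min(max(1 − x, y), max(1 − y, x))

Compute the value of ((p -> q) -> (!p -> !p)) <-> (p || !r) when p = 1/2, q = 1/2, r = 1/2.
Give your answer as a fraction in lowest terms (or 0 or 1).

1/2

p -> q = 1/2 -> 1/2 = 1/2
!p = !1/2 = 1/2
!p = !1/2 = 1/2
!p -> !p = 1/2 -> 1/2 = 1/2
(p -> q) -> (!p -> !p) = 1/2 -> 1/2 = 1/2
!r = !1/2 = 1/2
p || !r = 1/2 || 1/2 = 1/2
((p -> q) -> (!p -> !p)) <-> (p || !r) = 1/2 <-> 1/2 = 1/2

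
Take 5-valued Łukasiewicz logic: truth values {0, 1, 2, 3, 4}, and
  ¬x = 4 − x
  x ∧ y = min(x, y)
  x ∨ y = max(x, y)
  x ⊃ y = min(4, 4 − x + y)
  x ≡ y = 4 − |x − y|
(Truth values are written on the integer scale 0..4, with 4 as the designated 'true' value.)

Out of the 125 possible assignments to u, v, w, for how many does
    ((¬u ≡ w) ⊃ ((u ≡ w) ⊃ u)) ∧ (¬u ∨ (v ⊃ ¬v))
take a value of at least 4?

73

value 4: 73 assignments (counts)
value 3: 19 assignments
value 2: 23 assignments
value 1: 5 assignments
value 0: 5 assignments
So 73 of the 125 assignments meet the threshold.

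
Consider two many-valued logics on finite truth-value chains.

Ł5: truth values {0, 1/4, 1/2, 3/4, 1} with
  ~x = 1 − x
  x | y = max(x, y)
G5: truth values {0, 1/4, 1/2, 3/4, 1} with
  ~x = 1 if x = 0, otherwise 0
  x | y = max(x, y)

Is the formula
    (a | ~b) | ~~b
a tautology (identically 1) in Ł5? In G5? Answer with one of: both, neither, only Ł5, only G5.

In Ł5: at a = 0, b = 1/4 the value is 3/4 — not a tautology.
In G5: every assignment gives 1 — tautology.

only G5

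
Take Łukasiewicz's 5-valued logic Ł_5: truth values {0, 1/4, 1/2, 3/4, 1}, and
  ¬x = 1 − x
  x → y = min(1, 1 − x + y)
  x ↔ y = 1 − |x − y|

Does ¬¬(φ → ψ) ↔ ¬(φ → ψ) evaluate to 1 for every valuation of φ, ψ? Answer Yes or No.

No

Counterexample: take φ = 0, ψ = 0.
φ → ψ = 0 → 0 = 1
¬(φ → ψ) = ¬1 = 0
¬¬(φ → ψ) = ¬0 = 1
¬(φ → ψ) = ¬1 = 0
¬¬(φ → ψ) ↔ ¬(φ → ψ) = 1 ↔ 0 = 0
This gives 0 ≠ 1.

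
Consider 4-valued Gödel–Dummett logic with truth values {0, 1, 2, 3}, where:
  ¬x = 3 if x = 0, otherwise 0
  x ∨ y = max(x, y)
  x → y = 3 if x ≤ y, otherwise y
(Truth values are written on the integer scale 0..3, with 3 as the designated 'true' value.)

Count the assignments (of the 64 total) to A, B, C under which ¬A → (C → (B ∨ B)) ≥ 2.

value 3: 58 assignments (counts)
value 2: 1 assignment (counts)
value 1: 2 assignments
value 0: 3 assignments
So 59 of the 64 assignments meet the threshold.

59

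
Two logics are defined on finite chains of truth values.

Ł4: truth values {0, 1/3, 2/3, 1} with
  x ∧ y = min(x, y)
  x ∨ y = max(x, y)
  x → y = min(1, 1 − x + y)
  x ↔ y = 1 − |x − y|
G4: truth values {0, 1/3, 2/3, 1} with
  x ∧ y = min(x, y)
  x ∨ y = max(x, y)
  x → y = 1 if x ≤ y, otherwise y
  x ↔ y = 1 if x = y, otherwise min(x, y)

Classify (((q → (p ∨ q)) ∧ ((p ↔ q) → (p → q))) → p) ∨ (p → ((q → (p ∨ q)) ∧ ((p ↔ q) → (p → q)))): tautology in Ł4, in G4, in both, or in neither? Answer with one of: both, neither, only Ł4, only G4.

both

In Ł4: every assignment gives 1 — tautology.
In G4: every assignment gives 1 — tautology.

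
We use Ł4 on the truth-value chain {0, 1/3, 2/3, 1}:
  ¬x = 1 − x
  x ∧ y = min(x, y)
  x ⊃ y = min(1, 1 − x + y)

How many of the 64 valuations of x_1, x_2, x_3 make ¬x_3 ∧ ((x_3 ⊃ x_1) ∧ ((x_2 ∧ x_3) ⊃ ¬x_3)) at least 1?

16

value 1: 16 assignments (counts)
value 2/3: 16 assignments
value 1/3: 16 assignments
value 0: 16 assignments
So 16 of the 64 assignments meet the threshold.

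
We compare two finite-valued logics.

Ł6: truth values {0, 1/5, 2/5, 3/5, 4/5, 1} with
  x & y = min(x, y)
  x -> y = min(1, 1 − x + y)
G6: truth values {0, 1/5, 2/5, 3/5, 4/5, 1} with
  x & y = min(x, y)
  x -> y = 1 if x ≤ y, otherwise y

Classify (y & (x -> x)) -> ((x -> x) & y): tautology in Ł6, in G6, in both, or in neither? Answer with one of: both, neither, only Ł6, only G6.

both

In Ł6: every assignment gives 1 — tautology.
In G6: every assignment gives 1 — tautology.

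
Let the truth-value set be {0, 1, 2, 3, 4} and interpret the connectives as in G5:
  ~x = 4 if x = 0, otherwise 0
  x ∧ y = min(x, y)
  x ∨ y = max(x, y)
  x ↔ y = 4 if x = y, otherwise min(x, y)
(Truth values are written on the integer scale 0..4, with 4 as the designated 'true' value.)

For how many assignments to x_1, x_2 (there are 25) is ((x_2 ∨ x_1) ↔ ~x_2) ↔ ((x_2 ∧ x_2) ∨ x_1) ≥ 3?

value 4: 5 assignments (counts)
value 0: 20 assignments
So 5 of the 25 assignments meet the threshold.

5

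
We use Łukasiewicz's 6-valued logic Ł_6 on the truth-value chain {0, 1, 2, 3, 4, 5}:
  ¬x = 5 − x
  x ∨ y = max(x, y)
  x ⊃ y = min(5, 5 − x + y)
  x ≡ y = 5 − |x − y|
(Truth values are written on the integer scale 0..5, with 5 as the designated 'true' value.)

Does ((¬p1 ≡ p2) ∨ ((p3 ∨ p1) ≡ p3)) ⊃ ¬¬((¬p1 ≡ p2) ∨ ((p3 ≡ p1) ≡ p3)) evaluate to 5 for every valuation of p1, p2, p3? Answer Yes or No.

Counterexample: take p1 = 0, p2 = 0, p3 = 0.
¬p1 = ¬0 = 5
¬p1 ≡ p2 = 5 ≡ 0 = 0
p3 ∨ p1 = 0 ∨ 0 = 0
(p3 ∨ p1) ≡ p3 = 0 ≡ 0 = 5
(¬p1 ≡ p2) ∨ ((p3 ∨ p1) ≡ p3) = 0 ∨ 5 = 5
¬p1 = ¬0 = 5
¬p1 ≡ p2 = 5 ≡ 0 = 0
p3 ≡ p1 = 0 ≡ 0 = 5
(p3 ≡ p1) ≡ p3 = 5 ≡ 0 = 0
(¬p1 ≡ p2) ∨ ((p3 ≡ p1) ≡ p3) = 0 ∨ 0 = 0
¬((¬p1 ≡ p2) ∨ ((p3 ≡ p1) ≡ p3)) = ¬0 = 5
¬¬((¬p1 ≡ p2) ∨ ((p3 ≡ p1) ≡ p3)) = ¬5 = 0
((¬p1 ≡ p2) ∨ ((p3 ∨ p1) ≡ p3)) ⊃ ¬¬((¬p1 ≡ p2) ∨ ((p3 ≡ p1) ≡ p3)) = 5 ⊃ 0 = 0
This gives 0 ≠ 5.

No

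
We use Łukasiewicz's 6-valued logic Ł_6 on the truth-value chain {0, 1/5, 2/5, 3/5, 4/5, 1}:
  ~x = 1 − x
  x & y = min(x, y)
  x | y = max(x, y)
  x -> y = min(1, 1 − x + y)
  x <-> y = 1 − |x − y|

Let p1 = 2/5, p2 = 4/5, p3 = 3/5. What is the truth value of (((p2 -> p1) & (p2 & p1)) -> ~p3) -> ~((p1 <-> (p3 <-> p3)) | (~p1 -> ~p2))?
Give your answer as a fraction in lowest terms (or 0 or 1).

2/5

p2 -> p1 = 4/5 -> 2/5 = 3/5
p2 & p1 = 4/5 & 2/5 = 2/5
(p2 -> p1) & (p2 & p1) = 3/5 & 2/5 = 2/5
~p3 = ~3/5 = 2/5
((p2 -> p1) & (p2 & p1)) -> ~p3 = 2/5 -> 2/5 = 1
p3 <-> p3 = 3/5 <-> 3/5 = 1
p1 <-> (p3 <-> p3) = 2/5 <-> 1 = 2/5
~p1 = ~2/5 = 3/5
~p2 = ~4/5 = 1/5
~p1 -> ~p2 = 3/5 -> 1/5 = 3/5
(p1 <-> (p3 <-> p3)) | (~p1 -> ~p2) = 2/5 | 3/5 = 3/5
~((p1 <-> (p3 <-> p3)) | (~p1 -> ~p2)) = ~3/5 = 2/5
(((p2 -> p1) & (p2 & p1)) -> ~p3) -> ~((p1 <-> (p3 <-> p3)) | (~p1 -> ~p2)) = 1 -> 2/5 = 2/5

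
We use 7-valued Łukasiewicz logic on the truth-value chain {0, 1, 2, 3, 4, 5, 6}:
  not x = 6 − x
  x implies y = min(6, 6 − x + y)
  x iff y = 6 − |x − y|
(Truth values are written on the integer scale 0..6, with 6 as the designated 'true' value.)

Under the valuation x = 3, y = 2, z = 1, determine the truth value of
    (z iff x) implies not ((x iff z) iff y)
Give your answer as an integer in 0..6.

z iff x = 1 iff 3 = 4
x iff z = 3 iff 1 = 4
(x iff z) iff y = 4 iff 2 = 4
not ((x iff z) iff y) = not 4 = 2
(z iff x) implies not ((x iff z) iff y) = 4 implies 2 = 4

4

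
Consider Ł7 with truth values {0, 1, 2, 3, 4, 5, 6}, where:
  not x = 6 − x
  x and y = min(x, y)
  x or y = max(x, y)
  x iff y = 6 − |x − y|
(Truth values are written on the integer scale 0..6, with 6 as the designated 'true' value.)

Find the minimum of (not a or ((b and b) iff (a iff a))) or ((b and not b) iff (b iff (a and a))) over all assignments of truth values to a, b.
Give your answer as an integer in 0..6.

3

Take a = 3, b = 0:
not a = not 3 = 3
b and b = 0 and 0 = 0
a iff a = 3 iff 3 = 6
(b and b) iff (a iff a) = 0 iff 6 = 0
not a or ((b and b) iff (a iff a)) = 3 or 0 = 3
not b = not 0 = 6
b and not b = 0 and 6 = 0
a and a = 3 and 3 = 3
b iff (a and a) = 0 iff 3 = 3
(b and not b) iff (b iff (a and a)) = 0 iff 3 = 3
(not a or ((b and b) iff (a iff a))) or ((b and not b) iff (b iff (a and a))) = 3 or 3 = 3
No assignment yields a value below 3, so this is the minimum.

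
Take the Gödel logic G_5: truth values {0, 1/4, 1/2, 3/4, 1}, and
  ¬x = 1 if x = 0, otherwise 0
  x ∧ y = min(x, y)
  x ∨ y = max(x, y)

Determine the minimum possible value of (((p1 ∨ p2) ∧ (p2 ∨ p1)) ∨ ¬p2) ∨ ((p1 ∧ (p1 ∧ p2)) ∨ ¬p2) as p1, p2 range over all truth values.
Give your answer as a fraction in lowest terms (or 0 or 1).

Take p1 = 0, p2 = 1/4:
p1 ∨ p2 = 0 ∨ 1/4 = 1/4
p2 ∨ p1 = 1/4 ∨ 0 = 1/4
(p1 ∨ p2) ∧ (p2 ∨ p1) = 1/4 ∧ 1/4 = 1/4
¬p2 = ¬1/4 = 0
((p1 ∨ p2) ∧ (p2 ∨ p1)) ∨ ¬p2 = 1/4 ∨ 0 = 1/4
p1 ∧ p2 = 0 ∧ 1/4 = 0
p1 ∧ (p1 ∧ p2) = 0 ∧ 0 = 0
¬p2 = ¬1/4 = 0
(p1 ∧ (p1 ∧ p2)) ∨ ¬p2 = 0 ∨ 0 = 0
(((p1 ∨ p2) ∧ (p2 ∨ p1)) ∨ ¬p2) ∨ ((p1 ∧ (p1 ∧ p2)) ∨ ¬p2) = 1/4 ∨ 0 = 1/4
No assignment yields a value below 1/4, so this is the minimum.

1/4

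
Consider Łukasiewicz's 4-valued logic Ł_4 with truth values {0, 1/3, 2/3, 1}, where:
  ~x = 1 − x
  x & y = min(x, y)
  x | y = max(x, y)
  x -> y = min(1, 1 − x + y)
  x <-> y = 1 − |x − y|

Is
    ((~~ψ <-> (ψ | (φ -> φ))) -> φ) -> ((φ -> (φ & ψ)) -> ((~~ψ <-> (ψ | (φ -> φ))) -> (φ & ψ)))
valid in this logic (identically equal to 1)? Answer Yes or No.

φ = 0, ψ = 0 ↦ 1
φ = 0, ψ = 1/3 ↦ 1
φ = 0, ψ = 2/3 ↦ 1
φ = 0, ψ = 1 ↦ 1
φ = 1/3, ψ = 0 ↦ 1
φ = 1/3, ψ = 1/3 ↦ 1
φ = 1/3, ψ = 2/3 ↦ 1
φ = 1/3, ψ = 1 ↦ 1
φ = 2/3, ψ = 0 ↦ 1
φ = 2/3, ψ = 1/3 ↦ 1
φ = 2/3, ψ = 2/3 ↦ 1
φ = 2/3, ψ = 1 ↦ 1
φ = 1, ψ = 0 ↦ 1
φ = 1, ψ = 1/3 ↦ 1
φ = 1, ψ = 2/3 ↦ 1
φ = 1, ψ = 1 ↦ 1
Every assignment gives a value ≥ 1.

Yes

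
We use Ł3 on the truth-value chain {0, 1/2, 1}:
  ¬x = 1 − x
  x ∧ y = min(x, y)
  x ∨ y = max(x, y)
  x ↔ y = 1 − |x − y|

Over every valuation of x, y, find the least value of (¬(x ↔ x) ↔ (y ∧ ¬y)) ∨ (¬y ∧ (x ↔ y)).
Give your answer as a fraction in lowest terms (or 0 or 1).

1/2

Take x = 0, y = 1/2:
x ↔ x = 0 ↔ 0 = 1
¬(x ↔ x) = ¬1 = 0
¬y = ¬1/2 = 1/2
y ∧ ¬y = 1/2 ∧ 1/2 = 1/2
¬(x ↔ x) ↔ (y ∧ ¬y) = 0 ↔ 1/2 = 1/2
¬y = ¬1/2 = 1/2
x ↔ y = 0 ↔ 1/2 = 1/2
¬y ∧ (x ↔ y) = 1/2 ∧ 1/2 = 1/2
(¬(x ↔ x) ↔ (y ∧ ¬y)) ∨ (¬y ∧ (x ↔ y)) = 1/2 ∨ 1/2 = 1/2
No assignment yields a value below 1/2, so this is the minimum.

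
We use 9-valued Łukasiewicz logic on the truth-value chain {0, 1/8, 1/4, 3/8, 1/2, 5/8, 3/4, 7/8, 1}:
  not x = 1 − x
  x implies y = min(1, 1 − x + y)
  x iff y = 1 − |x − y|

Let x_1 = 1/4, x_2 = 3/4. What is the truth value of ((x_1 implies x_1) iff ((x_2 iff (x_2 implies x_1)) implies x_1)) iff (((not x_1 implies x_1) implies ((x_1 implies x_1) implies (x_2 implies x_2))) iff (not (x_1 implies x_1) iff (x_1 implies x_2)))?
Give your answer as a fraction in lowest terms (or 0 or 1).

x_1 implies x_1 = 1/4 implies 1/4 = 1
x_2 implies x_1 = 3/4 implies 1/4 = 1/2
x_2 iff (x_2 implies x_1) = 3/4 iff 1/2 = 3/4
(x_2 iff (x_2 implies x_1)) implies x_1 = 3/4 implies 1/4 = 1/2
(x_1 implies x_1) iff ((x_2 iff (x_2 implies x_1)) implies x_1) = 1 iff 1/2 = 1/2
not x_1 = not 1/4 = 3/4
not x_1 implies x_1 = 3/4 implies 1/4 = 1/2
x_1 implies x_1 = 1/4 implies 1/4 = 1
x_2 implies x_2 = 3/4 implies 3/4 = 1
(x_1 implies x_1) implies (x_2 implies x_2) = 1 implies 1 = 1
(not x_1 implies x_1) implies ((x_1 implies x_1) implies (x_2 implies x_2)) = 1/2 implies 1 = 1
x_1 implies x_1 = 1/4 implies 1/4 = 1
not (x_1 implies x_1) = not 1 = 0
x_1 implies x_2 = 1/4 implies 3/4 = 1
not (x_1 implies x_1) iff (x_1 implies x_2) = 0 iff 1 = 0
((not x_1 implies x_1) implies ((x_1 implies x_1) implies (x_2 implies x_2))) iff (not (x_1 implies x_1) iff (x_1 implies x_2)) = 1 iff 0 = 0
((x_1 implies x_1) iff ((x_2 iff (x_2 implies x_1)) implies x_1)) iff (((not x_1 implies x_1) implies ((x_1 implies x_1) implies (x_2 implies x_2))) iff (not (x_1 implies x_1) iff (x_1 implies x_2))) = 1/2 iff 0 = 1/2

1/2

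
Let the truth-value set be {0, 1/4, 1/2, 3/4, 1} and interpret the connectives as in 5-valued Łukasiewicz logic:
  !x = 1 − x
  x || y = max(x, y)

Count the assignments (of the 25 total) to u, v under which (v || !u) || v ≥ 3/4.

value 1: 9 assignments (counts)
value 3/4: 7 assignments (counts)
value 1/2: 5 assignments
value 1/4: 3 assignments
value 0: 1 assignment
So 16 of the 25 assignments meet the threshold.

16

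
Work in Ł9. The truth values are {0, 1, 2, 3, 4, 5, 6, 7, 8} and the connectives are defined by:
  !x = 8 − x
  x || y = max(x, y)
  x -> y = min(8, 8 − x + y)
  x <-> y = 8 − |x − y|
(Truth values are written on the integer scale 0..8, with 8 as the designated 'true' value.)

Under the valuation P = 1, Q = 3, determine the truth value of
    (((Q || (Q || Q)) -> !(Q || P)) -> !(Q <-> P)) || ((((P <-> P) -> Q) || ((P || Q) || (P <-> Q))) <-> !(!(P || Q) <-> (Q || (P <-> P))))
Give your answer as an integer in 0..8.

5

Q || Q = 3 || 3 = 3
Q || (Q || Q) = 3 || 3 = 3
Q || P = 3 || 1 = 3
!(Q || P) = !3 = 5
(Q || (Q || Q)) -> !(Q || P) = 3 -> 5 = 8
Q <-> P = 3 <-> 1 = 6
!(Q <-> P) = !6 = 2
((Q || (Q || Q)) -> !(Q || P)) -> !(Q <-> P) = 8 -> 2 = 2
P <-> P = 1 <-> 1 = 8
(P <-> P) -> Q = 8 -> 3 = 3
P || Q = 1 || 3 = 3
P <-> Q = 1 <-> 3 = 6
(P || Q) || (P <-> Q) = 3 || 6 = 6
((P <-> P) -> Q) || ((P || Q) || (P <-> Q)) = 3 || 6 = 6
P || Q = 1 || 3 = 3
!(P || Q) = !3 = 5
P <-> P = 1 <-> 1 = 8
Q || (P <-> P) = 3 || 8 = 8
!(P || Q) <-> (Q || (P <-> P)) = 5 <-> 8 = 5
!(!(P || Q) <-> (Q || (P <-> P))) = !5 = 3
(((P <-> P) -> Q) || ((P || Q) || (P <-> Q))) <-> !(!(P || Q) <-> (Q || (P <-> P))) = 6 <-> 3 = 5
(((Q || (Q || Q)) -> !(Q || P)) -> !(Q <-> P)) || ((((P <-> P) -> Q) || ((P || Q) || (P <-> Q))) <-> !(!(P || Q) <-> (Q || (P <-> P)))) = 2 || 5 = 5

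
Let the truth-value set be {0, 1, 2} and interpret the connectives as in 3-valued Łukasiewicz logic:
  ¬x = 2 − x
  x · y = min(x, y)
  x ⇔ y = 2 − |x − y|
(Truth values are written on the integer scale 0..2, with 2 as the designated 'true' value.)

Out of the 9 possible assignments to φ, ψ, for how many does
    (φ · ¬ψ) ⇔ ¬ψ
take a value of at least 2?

φ = 0, ψ = 0 ↦ 0  <
φ = 0, ψ = 1 ↦ 1  <
φ = 0, ψ = 2 ↦ 2  ≥
φ = 1, ψ = 0 ↦ 1  <
φ = 1, ψ = 1 ↦ 2  ≥
φ = 1, ψ = 2 ↦ 2  ≥
φ = 2, ψ = 0 ↦ 2  ≥
φ = 2, ψ = 1 ↦ 2  ≥
φ = 2, ψ = 2 ↦ 2  ≥
So 6 of the 9 assignments meet the threshold.

6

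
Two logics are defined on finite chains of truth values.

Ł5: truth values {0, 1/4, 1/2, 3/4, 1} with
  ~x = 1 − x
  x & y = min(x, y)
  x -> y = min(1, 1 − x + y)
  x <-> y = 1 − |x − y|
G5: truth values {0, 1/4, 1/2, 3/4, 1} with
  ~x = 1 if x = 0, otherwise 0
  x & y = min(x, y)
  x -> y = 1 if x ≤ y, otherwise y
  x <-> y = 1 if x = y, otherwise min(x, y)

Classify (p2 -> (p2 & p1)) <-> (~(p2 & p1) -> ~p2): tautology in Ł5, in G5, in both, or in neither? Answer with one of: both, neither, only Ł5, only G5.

only Ł5

In Ł5: every assignment gives 1 — tautology.
In G5: at p1 = 1/4, p2 = 1/2 the value is 1/4 — not a tautology.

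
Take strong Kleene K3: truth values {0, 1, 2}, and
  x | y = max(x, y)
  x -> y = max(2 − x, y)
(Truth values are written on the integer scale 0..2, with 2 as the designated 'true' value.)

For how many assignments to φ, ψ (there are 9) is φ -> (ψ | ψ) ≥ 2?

φ = 0, ψ = 0 ↦ 2  ≥
φ = 0, ψ = 1 ↦ 2  ≥
φ = 0, ψ = 2 ↦ 2  ≥
φ = 1, ψ = 0 ↦ 1  <
φ = 1, ψ = 1 ↦ 1  <
φ = 1, ψ = 2 ↦ 2  ≥
φ = 2, ψ = 0 ↦ 0  <
φ = 2, ψ = 1 ↦ 1  <
φ = 2, ψ = 2 ↦ 2  ≥
So 5 of the 9 assignments meet the threshold.

5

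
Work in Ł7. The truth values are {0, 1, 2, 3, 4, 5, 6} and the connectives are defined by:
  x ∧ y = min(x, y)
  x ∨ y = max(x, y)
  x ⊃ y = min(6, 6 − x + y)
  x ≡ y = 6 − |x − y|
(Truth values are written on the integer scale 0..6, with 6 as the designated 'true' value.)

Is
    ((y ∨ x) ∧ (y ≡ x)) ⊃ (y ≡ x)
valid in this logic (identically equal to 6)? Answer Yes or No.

Yes

At x = 4, y = 6, for instance:
y ∨ x = 6 ∨ 4 = 6
y ≡ x = 6 ≡ 4 = 4
(y ∨ x) ∧ (y ≡ x) = 6 ∧ 4 = 4
((y ∨ x) ∧ (y ≡ x)) ⊃ (y ≡ x) = 4 ⊃ 4 = 6
and checking the remaining 48 assignments likewise gives ≥ 6 in every case.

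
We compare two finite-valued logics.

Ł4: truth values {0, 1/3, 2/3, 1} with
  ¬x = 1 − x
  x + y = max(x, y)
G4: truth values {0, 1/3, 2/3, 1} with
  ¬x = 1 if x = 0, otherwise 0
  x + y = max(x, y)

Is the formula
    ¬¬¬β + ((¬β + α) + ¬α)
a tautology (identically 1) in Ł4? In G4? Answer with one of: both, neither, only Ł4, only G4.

In Ł4: at α = 1/3, β = 1/3 the value is 2/3 — not a tautology.
In G4: at α = 1/3, β = 1/3 the value is 1/3 — not a tautology.

neither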